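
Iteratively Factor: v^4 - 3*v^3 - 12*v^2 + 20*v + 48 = (v - 3)*(v^3 - 12*v - 16) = (v - 3)*(v + 2)*(v^2 - 2*v - 8) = (v - 4)*(v - 3)*(v + 2)*(v + 2)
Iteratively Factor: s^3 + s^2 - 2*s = (s - 1)*(s^2 + 2*s) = (s - 1)*(s + 2)*(s)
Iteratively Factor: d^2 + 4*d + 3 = (d + 1)*(d + 3)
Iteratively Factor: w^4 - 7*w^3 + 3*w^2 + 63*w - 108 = (w - 3)*(w^3 - 4*w^2 - 9*w + 36) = (w - 3)*(w + 3)*(w^2 - 7*w + 12) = (w - 3)^2*(w + 3)*(w - 4)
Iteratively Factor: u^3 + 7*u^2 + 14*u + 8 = (u + 2)*(u^2 + 5*u + 4) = (u + 1)*(u + 2)*(u + 4)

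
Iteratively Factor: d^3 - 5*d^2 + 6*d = (d - 2)*(d^2 - 3*d) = (d - 3)*(d - 2)*(d)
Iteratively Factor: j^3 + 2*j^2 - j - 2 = (j - 1)*(j^2 + 3*j + 2) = (j - 1)*(j + 1)*(j + 2)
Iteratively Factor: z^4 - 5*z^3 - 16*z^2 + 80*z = (z)*(z^3 - 5*z^2 - 16*z + 80) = z*(z + 4)*(z^2 - 9*z + 20) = z*(z - 4)*(z + 4)*(z - 5)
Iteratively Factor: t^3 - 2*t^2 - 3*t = (t + 1)*(t^2 - 3*t) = (t - 3)*(t + 1)*(t)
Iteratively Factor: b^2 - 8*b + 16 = (b - 4)*(b - 4)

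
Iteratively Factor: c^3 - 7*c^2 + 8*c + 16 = (c - 4)*(c^2 - 3*c - 4) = (c - 4)*(c + 1)*(c - 4)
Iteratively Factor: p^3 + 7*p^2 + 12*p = (p + 3)*(p^2 + 4*p) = (p + 3)*(p + 4)*(p)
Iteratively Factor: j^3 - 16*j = (j + 4)*(j^2 - 4*j) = j*(j + 4)*(j - 4)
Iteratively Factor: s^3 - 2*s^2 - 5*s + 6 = (s - 3)*(s^2 + s - 2) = (s - 3)*(s + 2)*(s - 1)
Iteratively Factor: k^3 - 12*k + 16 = (k - 2)*(k^2 + 2*k - 8) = (k - 2)^2*(k + 4)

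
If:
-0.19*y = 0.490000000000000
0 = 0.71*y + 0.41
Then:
No Solution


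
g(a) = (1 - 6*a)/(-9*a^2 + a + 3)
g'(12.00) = 0.00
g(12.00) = 0.06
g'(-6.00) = -0.02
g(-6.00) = -0.11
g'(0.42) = -6.24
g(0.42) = -0.83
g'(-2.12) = -0.19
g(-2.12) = -0.35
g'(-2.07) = -0.20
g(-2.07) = -0.36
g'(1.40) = -0.57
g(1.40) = 0.56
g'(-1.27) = -0.79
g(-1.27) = -0.67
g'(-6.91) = -0.01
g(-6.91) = -0.10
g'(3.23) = -0.07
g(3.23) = 0.21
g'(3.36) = -0.06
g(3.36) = 0.20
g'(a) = (1 - 6*a)*(18*a - 1)/(-9*a^2 + a + 3)^2 - 6/(-9*a^2 + a + 3) = (54*a^2 - 6*a - (6*a - 1)*(18*a - 1) - 18)/(-9*a^2 + a + 3)^2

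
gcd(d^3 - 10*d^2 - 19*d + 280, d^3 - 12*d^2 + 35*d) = d - 7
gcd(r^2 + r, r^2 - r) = r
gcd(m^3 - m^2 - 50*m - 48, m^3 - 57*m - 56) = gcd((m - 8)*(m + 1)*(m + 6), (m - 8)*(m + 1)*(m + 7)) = m^2 - 7*m - 8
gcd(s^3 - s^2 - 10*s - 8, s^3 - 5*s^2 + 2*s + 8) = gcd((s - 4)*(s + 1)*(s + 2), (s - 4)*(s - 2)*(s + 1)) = s^2 - 3*s - 4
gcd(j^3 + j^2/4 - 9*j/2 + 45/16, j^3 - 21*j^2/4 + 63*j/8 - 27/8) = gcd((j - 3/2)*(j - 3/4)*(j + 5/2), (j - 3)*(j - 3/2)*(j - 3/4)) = j^2 - 9*j/4 + 9/8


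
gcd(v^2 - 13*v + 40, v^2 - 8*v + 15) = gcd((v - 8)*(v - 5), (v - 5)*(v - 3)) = v - 5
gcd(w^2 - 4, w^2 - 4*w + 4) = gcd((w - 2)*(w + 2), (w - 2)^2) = w - 2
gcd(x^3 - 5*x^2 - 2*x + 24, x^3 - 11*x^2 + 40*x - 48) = x^2 - 7*x + 12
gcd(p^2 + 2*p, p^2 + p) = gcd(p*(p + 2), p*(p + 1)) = p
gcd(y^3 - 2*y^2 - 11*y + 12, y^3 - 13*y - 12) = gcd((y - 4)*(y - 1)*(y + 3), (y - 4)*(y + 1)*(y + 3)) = y^2 - y - 12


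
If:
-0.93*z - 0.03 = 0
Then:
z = -0.03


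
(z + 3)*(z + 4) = z^2 + 7*z + 12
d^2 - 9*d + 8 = (d - 8)*(d - 1)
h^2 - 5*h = h*(h - 5)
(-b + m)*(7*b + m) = -7*b^2 + 6*b*m + m^2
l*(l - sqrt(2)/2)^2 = l^3 - sqrt(2)*l^2 + l/2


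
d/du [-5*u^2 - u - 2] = -10*u - 1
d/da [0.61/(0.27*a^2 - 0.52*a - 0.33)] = (0.3172 - 0.3294*a)/(-0.27*a^2 + 0.52*a + 0.33)^2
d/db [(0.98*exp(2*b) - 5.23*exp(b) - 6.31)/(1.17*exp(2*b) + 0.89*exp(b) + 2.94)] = (6.9913*exp(2*b) + 20.5278*exp(b) - 9.7603)*exp(b)/(1.3689*exp(4*b) + 2.0826*exp(3*b) + 7.6717*exp(2*b) + 5.2332*exp(b) + 8.6436)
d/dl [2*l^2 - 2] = 4*l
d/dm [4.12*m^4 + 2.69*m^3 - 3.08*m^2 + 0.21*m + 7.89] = 16.48*m^3 + 8.07*m^2 - 6.16*m + 0.21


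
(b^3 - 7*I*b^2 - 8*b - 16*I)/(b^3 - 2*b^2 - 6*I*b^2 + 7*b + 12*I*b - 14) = (b^2 - 8*I*b - 16)/(b^2 - b*(2 + 7*I) + 14*I)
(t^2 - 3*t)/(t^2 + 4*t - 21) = t/(t + 7)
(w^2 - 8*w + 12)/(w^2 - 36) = (w - 2)/(w + 6)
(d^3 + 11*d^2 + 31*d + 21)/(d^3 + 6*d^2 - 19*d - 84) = (d + 1)/(d - 4)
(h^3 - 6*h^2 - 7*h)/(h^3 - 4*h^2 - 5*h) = (h - 7)/(h - 5)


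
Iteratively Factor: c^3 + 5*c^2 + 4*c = (c)*(c^2 + 5*c + 4) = c*(c + 1)*(c + 4)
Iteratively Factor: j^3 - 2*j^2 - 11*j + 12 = (j - 4)*(j^2 + 2*j - 3) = (j - 4)*(j - 1)*(j + 3)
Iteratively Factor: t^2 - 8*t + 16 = (t - 4)*(t - 4)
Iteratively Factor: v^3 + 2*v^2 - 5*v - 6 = (v + 3)*(v^2 - v - 2) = (v - 2)*(v + 3)*(v + 1)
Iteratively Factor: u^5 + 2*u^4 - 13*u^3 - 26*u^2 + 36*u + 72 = (u + 3)*(u^4 - u^3 - 10*u^2 + 4*u + 24) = (u - 3)*(u + 3)*(u^3 + 2*u^2 - 4*u - 8) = (u - 3)*(u + 2)*(u + 3)*(u^2 - 4) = (u - 3)*(u - 2)*(u + 2)*(u + 3)*(u + 2)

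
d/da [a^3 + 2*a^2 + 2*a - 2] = 3*a^2 + 4*a + 2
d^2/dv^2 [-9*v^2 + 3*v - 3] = -18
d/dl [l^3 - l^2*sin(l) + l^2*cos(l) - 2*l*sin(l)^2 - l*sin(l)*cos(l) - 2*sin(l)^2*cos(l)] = -sqrt(2)*l^2*sin(l + pi/4) + 3*l^2 - 2*l*sin(2*l) - l*cos(2*l) + 2*sqrt(2)*l*cos(l + pi/4) + sin(l)/2 - sin(2*l)/2 - 3*sin(3*l)/2 + cos(2*l) - 1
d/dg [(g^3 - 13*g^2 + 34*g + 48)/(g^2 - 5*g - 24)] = (g^2 + 6*g - 9)/(g^2 + 6*g + 9)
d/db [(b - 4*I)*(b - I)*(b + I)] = 3*b^2 - 8*I*b + 1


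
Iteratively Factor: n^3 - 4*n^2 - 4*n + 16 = (n - 4)*(n^2 - 4) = (n - 4)*(n - 2)*(n + 2)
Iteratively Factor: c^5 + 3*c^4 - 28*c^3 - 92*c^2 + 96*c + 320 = (c - 5)*(c^4 + 8*c^3 + 12*c^2 - 32*c - 64) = (c - 5)*(c - 2)*(c^3 + 10*c^2 + 32*c + 32) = (c - 5)*(c - 2)*(c + 2)*(c^2 + 8*c + 16) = (c - 5)*(c - 2)*(c + 2)*(c + 4)*(c + 4)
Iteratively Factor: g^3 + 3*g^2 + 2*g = (g + 2)*(g^2 + g) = (g + 1)*(g + 2)*(g)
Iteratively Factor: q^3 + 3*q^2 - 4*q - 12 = (q - 2)*(q^2 + 5*q + 6) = (q - 2)*(q + 3)*(q + 2)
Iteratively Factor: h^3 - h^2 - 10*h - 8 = (h - 4)*(h^2 + 3*h + 2) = (h - 4)*(h + 2)*(h + 1)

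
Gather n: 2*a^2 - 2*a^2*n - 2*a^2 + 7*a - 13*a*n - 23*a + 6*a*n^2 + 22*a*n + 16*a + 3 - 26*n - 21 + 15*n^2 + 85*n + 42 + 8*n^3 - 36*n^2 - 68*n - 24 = 8*n^3 + n^2*(6*a - 21) + n*(-2*a^2 + 9*a - 9)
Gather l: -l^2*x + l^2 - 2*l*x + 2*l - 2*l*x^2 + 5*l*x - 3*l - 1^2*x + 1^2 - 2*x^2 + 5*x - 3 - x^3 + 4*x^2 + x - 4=l^2*(1 - x) + l*(-2*x^2 + 3*x - 1) - x^3 + 2*x^2 + 5*x - 6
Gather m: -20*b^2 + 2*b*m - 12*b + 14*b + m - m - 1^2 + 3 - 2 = -20*b^2 + 2*b*m + 2*b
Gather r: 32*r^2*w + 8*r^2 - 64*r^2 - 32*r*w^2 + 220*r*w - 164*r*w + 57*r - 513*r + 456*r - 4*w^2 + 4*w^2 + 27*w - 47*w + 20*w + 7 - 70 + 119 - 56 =r^2*(32*w - 56) + r*(-32*w^2 + 56*w)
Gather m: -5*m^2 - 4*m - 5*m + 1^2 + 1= -5*m^2 - 9*m + 2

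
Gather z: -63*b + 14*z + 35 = -63*b + 14*z + 35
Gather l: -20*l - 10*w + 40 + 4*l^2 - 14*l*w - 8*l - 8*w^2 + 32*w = 4*l^2 + l*(-14*w - 28) - 8*w^2 + 22*w + 40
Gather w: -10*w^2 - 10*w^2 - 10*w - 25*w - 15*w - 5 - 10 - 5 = -20*w^2 - 50*w - 20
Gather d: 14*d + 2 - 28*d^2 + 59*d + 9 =-28*d^2 + 73*d + 11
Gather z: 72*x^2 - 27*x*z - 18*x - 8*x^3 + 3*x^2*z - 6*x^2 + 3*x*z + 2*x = -8*x^3 + 66*x^2 - 16*x + z*(3*x^2 - 24*x)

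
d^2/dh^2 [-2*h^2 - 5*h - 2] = -4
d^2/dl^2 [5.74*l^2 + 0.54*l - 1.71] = 11.4800000000000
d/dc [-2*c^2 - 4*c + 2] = -4*c - 4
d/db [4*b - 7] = 4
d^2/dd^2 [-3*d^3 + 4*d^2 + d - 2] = 8 - 18*d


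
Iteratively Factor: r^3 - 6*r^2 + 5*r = (r - 1)*(r^2 - 5*r) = r*(r - 1)*(r - 5)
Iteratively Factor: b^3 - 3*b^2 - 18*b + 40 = (b - 2)*(b^2 - b - 20) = (b - 2)*(b + 4)*(b - 5)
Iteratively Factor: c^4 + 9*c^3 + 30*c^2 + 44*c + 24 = (c + 2)*(c^3 + 7*c^2 + 16*c + 12) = (c + 2)*(c + 3)*(c^2 + 4*c + 4) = (c + 2)^2*(c + 3)*(c + 2)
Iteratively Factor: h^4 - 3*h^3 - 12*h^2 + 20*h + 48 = (h - 3)*(h^3 - 12*h - 16) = (h - 3)*(h + 2)*(h^2 - 2*h - 8) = (h - 3)*(h + 2)^2*(h - 4)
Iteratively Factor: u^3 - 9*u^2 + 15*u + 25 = (u - 5)*(u^2 - 4*u - 5) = (u - 5)*(u + 1)*(u - 5)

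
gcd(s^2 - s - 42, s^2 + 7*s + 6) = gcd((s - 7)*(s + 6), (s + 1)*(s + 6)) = s + 6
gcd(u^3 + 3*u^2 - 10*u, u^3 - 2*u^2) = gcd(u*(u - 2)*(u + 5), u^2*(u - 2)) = u^2 - 2*u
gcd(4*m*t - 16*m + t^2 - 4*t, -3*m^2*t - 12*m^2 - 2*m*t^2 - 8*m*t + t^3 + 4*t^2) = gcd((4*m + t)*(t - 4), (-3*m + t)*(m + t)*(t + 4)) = 1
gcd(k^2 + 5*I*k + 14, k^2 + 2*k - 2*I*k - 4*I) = k - 2*I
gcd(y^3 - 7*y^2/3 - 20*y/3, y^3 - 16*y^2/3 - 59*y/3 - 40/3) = y + 5/3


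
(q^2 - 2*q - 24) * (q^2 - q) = q^4 - 3*q^3 - 22*q^2 + 24*q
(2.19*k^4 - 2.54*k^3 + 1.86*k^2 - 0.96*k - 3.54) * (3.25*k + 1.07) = 7.1175*k^5 - 5.9117*k^4 + 3.3272*k^3 - 1.1298*k^2 - 12.5322*k - 3.7878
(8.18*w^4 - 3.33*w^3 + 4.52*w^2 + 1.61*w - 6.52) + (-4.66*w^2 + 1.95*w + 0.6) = 8.18*w^4 - 3.33*w^3 - 0.140000000000001*w^2 + 3.56*w - 5.92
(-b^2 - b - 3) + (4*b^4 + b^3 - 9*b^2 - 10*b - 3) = 4*b^4 + b^3 - 10*b^2 - 11*b - 6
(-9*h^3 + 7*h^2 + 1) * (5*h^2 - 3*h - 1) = -45*h^5 + 62*h^4 - 12*h^3 - 2*h^2 - 3*h - 1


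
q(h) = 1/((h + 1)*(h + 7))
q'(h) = -1/((h + 1)*(h + 7)^2) - 1/((h + 1)^2*(h + 7)) = 2*(-h - 4)/(h^4 + 16*h^3 + 78*h^2 + 112*h + 49)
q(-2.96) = -0.13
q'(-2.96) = -0.03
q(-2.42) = -0.15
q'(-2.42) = -0.07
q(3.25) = 0.02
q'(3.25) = -0.01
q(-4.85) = -0.12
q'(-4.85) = 0.02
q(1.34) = 0.05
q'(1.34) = -0.03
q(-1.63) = -0.30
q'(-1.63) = -0.41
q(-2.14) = -0.18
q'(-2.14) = -0.12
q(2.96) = 0.03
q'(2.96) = -0.01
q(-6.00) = -0.20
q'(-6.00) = 0.16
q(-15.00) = 0.01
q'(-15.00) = 0.00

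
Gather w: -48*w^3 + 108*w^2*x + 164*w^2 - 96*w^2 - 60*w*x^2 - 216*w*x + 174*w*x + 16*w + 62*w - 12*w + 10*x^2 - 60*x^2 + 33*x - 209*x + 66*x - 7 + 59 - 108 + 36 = -48*w^3 + w^2*(108*x + 68) + w*(-60*x^2 - 42*x + 66) - 50*x^2 - 110*x - 20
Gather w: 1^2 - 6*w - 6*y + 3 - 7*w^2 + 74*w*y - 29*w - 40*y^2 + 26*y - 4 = -7*w^2 + w*(74*y - 35) - 40*y^2 + 20*y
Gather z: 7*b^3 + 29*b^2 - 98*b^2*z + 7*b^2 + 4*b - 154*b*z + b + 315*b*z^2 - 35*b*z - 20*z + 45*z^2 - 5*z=7*b^3 + 36*b^2 + 5*b + z^2*(315*b + 45) + z*(-98*b^2 - 189*b - 25)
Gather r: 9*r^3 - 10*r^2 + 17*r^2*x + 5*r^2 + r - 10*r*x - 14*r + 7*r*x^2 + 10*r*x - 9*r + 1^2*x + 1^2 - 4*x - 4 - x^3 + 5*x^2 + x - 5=9*r^3 + r^2*(17*x - 5) + r*(7*x^2 - 22) - x^3 + 5*x^2 - 2*x - 8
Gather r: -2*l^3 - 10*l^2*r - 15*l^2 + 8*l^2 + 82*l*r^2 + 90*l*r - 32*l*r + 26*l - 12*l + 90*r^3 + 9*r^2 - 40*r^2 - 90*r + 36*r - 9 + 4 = -2*l^3 - 7*l^2 + 14*l + 90*r^3 + r^2*(82*l - 31) + r*(-10*l^2 + 58*l - 54) - 5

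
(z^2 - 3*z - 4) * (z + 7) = z^3 + 4*z^2 - 25*z - 28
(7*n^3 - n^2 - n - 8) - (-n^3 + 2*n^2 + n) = 8*n^3 - 3*n^2 - 2*n - 8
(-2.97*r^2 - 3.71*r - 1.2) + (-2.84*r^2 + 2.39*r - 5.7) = -5.81*r^2 - 1.32*r - 6.9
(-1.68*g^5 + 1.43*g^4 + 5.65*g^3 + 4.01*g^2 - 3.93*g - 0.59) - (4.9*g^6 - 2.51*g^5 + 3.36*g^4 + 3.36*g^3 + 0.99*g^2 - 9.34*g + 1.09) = -4.9*g^6 + 0.83*g^5 - 1.93*g^4 + 2.29*g^3 + 3.02*g^2 + 5.41*g - 1.68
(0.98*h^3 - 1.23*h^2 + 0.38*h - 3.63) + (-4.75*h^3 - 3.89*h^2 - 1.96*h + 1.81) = -3.77*h^3 - 5.12*h^2 - 1.58*h - 1.82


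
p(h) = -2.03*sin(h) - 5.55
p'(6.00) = -1.95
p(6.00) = -4.98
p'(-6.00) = -1.95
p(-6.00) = -6.12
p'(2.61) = 1.75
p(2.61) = -6.58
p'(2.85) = 1.94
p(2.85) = -6.13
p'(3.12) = 2.03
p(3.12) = -5.59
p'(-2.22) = 1.23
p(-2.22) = -3.93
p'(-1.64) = 0.14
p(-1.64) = -3.52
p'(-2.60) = 1.74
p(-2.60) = -4.50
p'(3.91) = 1.46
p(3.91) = -4.14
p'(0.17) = -2.00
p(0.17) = -5.89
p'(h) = -2.03*cos(h)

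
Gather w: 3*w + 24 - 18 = 3*w + 6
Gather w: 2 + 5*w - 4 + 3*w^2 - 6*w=3*w^2 - w - 2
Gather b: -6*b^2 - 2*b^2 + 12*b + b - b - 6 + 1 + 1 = -8*b^2 + 12*b - 4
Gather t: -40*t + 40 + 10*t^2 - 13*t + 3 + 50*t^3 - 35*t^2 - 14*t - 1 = 50*t^3 - 25*t^2 - 67*t + 42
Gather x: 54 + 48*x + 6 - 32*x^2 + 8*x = -32*x^2 + 56*x + 60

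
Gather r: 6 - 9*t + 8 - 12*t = 14 - 21*t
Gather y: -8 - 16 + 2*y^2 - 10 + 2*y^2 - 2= 4*y^2 - 36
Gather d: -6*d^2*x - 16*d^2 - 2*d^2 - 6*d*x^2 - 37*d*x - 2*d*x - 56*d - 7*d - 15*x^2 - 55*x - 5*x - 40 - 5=d^2*(-6*x - 18) + d*(-6*x^2 - 39*x - 63) - 15*x^2 - 60*x - 45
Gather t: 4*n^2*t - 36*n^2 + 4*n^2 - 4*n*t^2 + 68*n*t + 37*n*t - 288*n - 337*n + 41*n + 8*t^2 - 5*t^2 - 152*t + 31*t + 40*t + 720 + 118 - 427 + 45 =-32*n^2 - 584*n + t^2*(3 - 4*n) + t*(4*n^2 + 105*n - 81) + 456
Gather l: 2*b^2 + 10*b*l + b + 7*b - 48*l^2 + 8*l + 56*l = 2*b^2 + 8*b - 48*l^2 + l*(10*b + 64)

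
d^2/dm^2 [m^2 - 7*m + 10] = 2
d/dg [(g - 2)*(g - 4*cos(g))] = g + (g - 2)*(4*sin(g) + 1) - 4*cos(g)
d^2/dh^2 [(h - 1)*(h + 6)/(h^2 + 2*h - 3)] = 6/(h^3 + 9*h^2 + 27*h + 27)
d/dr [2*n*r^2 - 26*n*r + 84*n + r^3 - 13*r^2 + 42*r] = 4*n*r - 26*n + 3*r^2 - 26*r + 42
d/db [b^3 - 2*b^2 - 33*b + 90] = 3*b^2 - 4*b - 33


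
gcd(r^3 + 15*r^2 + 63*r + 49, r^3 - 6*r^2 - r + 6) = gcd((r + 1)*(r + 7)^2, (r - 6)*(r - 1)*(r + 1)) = r + 1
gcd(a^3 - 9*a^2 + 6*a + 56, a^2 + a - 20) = a - 4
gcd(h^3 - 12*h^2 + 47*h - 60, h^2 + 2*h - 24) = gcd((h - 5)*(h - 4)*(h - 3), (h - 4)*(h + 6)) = h - 4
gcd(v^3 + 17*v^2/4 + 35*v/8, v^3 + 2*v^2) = v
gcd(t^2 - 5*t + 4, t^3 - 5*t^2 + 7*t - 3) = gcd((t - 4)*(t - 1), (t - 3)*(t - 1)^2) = t - 1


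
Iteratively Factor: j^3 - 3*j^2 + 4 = (j + 1)*(j^2 - 4*j + 4) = (j - 2)*(j + 1)*(j - 2)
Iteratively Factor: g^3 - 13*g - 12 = (g - 4)*(g^2 + 4*g + 3) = (g - 4)*(g + 1)*(g + 3)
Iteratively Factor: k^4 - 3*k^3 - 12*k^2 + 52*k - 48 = (k - 2)*(k^3 - k^2 - 14*k + 24) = (k - 3)*(k - 2)*(k^2 + 2*k - 8) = (k - 3)*(k - 2)^2*(k + 4)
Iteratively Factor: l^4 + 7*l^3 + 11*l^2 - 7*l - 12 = (l + 3)*(l^3 + 4*l^2 - l - 4) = (l + 3)*(l + 4)*(l^2 - 1) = (l - 1)*(l + 3)*(l + 4)*(l + 1)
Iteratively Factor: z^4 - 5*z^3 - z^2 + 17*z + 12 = (z + 1)*(z^3 - 6*z^2 + 5*z + 12) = (z - 3)*(z + 1)*(z^2 - 3*z - 4) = (z - 4)*(z - 3)*(z + 1)*(z + 1)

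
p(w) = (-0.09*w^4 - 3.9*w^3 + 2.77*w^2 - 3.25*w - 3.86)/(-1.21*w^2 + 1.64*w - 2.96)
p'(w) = (2.42*w - 1.64)*(-0.09*w^4 - 3.9*w^3 + 2.77*w^2 - 3.25*w - 3.86)/(-1.21*w^2 + 1.64*w - 2.96)^2 + (-0.36*w^3 - 11.7*w^2 + 5.54*w - 3.25)/(-1.21*w^2 + 1.64*w - 2.96)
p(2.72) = 10.15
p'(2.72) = 4.27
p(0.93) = 3.10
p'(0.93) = 2.67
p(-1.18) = -1.53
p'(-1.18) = 2.83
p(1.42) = 4.70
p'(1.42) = 3.77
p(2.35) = 8.56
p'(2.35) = 4.30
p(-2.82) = -6.34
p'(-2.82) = 2.92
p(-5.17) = -12.83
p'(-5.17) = 2.59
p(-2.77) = -6.19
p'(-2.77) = 2.92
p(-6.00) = -14.92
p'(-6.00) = 2.46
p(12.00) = 52.37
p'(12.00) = 5.13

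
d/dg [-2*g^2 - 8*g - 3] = -4*g - 8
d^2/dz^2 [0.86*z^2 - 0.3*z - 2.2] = 1.72000000000000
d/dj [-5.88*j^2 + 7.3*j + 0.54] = 7.3 - 11.76*j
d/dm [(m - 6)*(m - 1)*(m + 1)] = 3*m^2 - 12*m - 1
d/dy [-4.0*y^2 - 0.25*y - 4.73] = -8.0*y - 0.25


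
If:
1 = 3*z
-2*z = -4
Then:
No Solution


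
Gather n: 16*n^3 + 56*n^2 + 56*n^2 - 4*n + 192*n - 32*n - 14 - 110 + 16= 16*n^3 + 112*n^2 + 156*n - 108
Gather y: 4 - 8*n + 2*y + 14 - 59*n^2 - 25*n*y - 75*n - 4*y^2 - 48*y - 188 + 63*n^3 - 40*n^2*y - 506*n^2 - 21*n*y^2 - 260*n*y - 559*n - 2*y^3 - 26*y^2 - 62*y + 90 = 63*n^3 - 565*n^2 - 642*n - 2*y^3 + y^2*(-21*n - 30) + y*(-40*n^2 - 285*n - 108) - 80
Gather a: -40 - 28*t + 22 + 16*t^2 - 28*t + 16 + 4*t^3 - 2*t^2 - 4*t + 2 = 4*t^3 + 14*t^2 - 60*t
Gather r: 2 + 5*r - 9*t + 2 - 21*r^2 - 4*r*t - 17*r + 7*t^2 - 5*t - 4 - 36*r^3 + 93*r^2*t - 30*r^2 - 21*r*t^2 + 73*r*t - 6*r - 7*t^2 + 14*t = -36*r^3 + r^2*(93*t - 51) + r*(-21*t^2 + 69*t - 18)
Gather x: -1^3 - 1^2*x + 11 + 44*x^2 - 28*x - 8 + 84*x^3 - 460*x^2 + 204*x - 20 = 84*x^3 - 416*x^2 + 175*x - 18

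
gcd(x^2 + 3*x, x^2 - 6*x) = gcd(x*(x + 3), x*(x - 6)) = x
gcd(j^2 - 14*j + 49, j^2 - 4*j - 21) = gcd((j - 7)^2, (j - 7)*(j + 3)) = j - 7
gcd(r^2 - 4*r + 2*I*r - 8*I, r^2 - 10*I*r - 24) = 1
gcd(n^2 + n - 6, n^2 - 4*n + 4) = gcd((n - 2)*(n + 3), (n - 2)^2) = n - 2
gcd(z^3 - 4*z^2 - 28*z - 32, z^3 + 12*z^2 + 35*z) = 1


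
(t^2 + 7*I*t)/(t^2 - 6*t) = (t + 7*I)/(t - 6)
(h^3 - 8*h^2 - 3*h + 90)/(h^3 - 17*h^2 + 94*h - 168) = (h^2 - 2*h - 15)/(h^2 - 11*h + 28)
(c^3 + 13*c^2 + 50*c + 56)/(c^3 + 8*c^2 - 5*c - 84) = (c + 2)/(c - 3)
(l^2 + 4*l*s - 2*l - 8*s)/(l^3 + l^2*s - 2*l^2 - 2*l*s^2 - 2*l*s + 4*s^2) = (-l - 4*s)/(-l^2 - l*s + 2*s^2)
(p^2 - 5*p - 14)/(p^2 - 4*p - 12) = (p - 7)/(p - 6)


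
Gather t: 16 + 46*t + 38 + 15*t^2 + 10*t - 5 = 15*t^2 + 56*t + 49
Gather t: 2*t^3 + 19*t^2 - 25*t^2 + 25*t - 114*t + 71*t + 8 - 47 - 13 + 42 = 2*t^3 - 6*t^2 - 18*t - 10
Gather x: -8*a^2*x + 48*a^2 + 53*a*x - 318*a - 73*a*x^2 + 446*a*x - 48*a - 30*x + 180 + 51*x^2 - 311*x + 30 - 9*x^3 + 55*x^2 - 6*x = 48*a^2 - 366*a - 9*x^3 + x^2*(106 - 73*a) + x*(-8*a^2 + 499*a - 347) + 210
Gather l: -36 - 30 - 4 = -70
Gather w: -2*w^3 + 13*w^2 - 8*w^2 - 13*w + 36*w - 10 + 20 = -2*w^3 + 5*w^2 + 23*w + 10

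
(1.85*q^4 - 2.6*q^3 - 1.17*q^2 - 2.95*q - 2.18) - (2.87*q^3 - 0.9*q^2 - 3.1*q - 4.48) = 1.85*q^4 - 5.47*q^3 - 0.27*q^2 + 0.15*q + 2.3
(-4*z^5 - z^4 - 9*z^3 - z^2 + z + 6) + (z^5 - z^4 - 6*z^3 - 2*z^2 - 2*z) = -3*z^5 - 2*z^4 - 15*z^3 - 3*z^2 - z + 6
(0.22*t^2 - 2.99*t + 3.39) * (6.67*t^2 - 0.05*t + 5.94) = 1.4674*t^4 - 19.9543*t^3 + 24.0676*t^2 - 17.9301*t + 20.1366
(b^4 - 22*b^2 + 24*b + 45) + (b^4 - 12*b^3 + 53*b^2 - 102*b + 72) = 2*b^4 - 12*b^3 + 31*b^2 - 78*b + 117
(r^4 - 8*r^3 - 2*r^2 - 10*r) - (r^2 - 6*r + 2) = r^4 - 8*r^3 - 3*r^2 - 4*r - 2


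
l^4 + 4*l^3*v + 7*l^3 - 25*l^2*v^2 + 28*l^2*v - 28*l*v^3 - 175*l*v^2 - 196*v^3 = (l + 7)*(l - 4*v)*(l + v)*(l + 7*v)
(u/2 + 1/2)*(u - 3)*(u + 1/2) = u^3/2 - 3*u^2/4 - 2*u - 3/4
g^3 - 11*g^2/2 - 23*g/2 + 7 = (g - 7)*(g - 1/2)*(g + 2)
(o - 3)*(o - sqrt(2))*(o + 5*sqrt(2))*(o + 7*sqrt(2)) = o^4 - 3*o^3 + 11*sqrt(2)*o^3 - 33*sqrt(2)*o^2 + 46*o^2 - 138*o - 70*sqrt(2)*o + 210*sqrt(2)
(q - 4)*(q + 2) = q^2 - 2*q - 8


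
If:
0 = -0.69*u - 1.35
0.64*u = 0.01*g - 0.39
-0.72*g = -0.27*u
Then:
No Solution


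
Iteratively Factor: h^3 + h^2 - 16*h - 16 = (h + 4)*(h^2 - 3*h - 4) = (h + 1)*(h + 4)*(h - 4)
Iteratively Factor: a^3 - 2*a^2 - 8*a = (a - 4)*(a^2 + 2*a) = a*(a - 4)*(a + 2)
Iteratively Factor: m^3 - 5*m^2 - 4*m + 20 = (m - 2)*(m^2 - 3*m - 10) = (m - 2)*(m + 2)*(m - 5)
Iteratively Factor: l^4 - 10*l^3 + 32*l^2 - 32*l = (l - 4)*(l^3 - 6*l^2 + 8*l) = (l - 4)*(l - 2)*(l^2 - 4*l) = l*(l - 4)*(l - 2)*(l - 4)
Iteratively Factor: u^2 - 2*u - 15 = (u - 5)*(u + 3)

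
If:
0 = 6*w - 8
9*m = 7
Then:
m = 7/9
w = 4/3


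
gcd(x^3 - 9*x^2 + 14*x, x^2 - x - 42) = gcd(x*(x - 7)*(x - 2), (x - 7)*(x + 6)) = x - 7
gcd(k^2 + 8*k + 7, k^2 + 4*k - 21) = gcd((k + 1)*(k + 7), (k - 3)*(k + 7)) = k + 7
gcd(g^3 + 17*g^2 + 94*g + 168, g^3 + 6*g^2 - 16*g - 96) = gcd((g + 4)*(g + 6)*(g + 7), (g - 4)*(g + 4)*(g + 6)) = g^2 + 10*g + 24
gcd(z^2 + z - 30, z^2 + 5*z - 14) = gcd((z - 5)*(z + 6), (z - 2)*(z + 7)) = 1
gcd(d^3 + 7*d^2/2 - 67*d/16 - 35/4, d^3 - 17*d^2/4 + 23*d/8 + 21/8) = d - 7/4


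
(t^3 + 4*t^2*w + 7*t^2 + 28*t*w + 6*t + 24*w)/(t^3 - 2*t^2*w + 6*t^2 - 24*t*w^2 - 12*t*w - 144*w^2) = (t + 1)/(t - 6*w)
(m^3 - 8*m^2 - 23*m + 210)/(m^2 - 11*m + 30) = (m^2 - 2*m - 35)/(m - 5)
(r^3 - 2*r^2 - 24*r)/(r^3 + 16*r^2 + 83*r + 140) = r*(r - 6)/(r^2 + 12*r + 35)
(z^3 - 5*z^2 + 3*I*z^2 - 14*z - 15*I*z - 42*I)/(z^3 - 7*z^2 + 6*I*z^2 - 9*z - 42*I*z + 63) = (z + 2)/(z + 3*I)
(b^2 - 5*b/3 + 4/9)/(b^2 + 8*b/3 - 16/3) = (b - 1/3)/(b + 4)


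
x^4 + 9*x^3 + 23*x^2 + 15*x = x*(x + 1)*(x + 3)*(x + 5)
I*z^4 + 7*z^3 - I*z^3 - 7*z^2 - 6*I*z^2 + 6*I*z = z*(z - 6*I)*(z - I)*(I*z - I)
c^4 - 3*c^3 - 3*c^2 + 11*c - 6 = (c - 3)*(c - 1)^2*(c + 2)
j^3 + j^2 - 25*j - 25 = (j - 5)*(j + 1)*(j + 5)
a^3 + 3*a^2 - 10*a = a*(a - 2)*(a + 5)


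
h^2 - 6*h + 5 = (h - 5)*(h - 1)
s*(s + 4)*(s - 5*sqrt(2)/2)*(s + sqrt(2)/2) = s^4 - 2*sqrt(2)*s^3 + 4*s^3 - 8*sqrt(2)*s^2 - 5*s^2/2 - 10*s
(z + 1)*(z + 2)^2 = z^3 + 5*z^2 + 8*z + 4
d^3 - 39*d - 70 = (d - 7)*(d + 2)*(d + 5)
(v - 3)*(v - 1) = v^2 - 4*v + 3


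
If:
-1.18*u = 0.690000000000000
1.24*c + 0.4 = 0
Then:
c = -0.32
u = -0.58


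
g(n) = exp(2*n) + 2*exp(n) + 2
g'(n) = 2*exp(2*n) + 2*exp(n)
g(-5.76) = 2.01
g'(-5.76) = 0.01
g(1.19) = 19.38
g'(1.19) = 28.18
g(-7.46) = 2.00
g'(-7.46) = 0.00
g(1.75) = 46.62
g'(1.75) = 77.74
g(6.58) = 520620.00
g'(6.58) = 1039794.93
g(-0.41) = 3.77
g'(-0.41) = 2.21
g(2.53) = 184.70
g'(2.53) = 340.29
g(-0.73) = 3.20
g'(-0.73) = 1.43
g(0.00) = 5.00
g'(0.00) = 4.00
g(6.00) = 163563.65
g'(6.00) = 326316.44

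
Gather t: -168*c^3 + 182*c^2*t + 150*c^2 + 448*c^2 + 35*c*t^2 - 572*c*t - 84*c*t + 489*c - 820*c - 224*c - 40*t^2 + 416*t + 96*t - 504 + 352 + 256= -168*c^3 + 598*c^2 - 555*c + t^2*(35*c - 40) + t*(182*c^2 - 656*c + 512) + 104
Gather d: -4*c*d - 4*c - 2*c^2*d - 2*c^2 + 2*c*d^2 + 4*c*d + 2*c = -2*c^2*d - 2*c^2 + 2*c*d^2 - 2*c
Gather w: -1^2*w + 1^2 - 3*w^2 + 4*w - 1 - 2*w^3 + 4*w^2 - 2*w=-2*w^3 + w^2 + w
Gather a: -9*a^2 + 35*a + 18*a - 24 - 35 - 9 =-9*a^2 + 53*a - 68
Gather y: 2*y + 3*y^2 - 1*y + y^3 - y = y^3 + 3*y^2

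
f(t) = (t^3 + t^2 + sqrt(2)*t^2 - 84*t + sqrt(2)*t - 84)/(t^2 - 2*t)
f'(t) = (2 - 2*t)*(t^3 + t^2 + sqrt(2)*t^2 - 84*t + sqrt(2)*t - 84)/(t^2 - 2*t)^2 + (3*t^2 + 2*t + 2*sqrt(2)*t - 84 + sqrt(2))/(t^2 - 2*t)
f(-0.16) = -204.65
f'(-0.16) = -1614.81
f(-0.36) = -63.56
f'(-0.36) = -302.29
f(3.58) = -53.54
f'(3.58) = 44.09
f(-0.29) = -90.15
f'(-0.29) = -476.33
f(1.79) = 580.89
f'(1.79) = 2612.78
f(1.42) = 234.99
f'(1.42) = 324.28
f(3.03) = -91.08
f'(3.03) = 105.54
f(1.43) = 238.30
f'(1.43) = 336.75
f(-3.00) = 10.57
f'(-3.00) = 0.96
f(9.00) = 1.54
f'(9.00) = 2.84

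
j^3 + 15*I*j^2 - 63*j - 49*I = (j + I)*(j + 7*I)^2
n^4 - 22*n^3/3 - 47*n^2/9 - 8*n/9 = n*(n - 8)*(n + 1/3)^2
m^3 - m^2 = m^2*(m - 1)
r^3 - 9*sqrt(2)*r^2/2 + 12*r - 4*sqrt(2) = (r - 2*sqrt(2))^2*(r - sqrt(2)/2)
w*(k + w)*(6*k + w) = 6*k^2*w + 7*k*w^2 + w^3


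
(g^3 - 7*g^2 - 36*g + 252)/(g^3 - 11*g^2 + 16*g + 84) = (g + 6)/(g + 2)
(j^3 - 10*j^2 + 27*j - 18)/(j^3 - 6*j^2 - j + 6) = (j - 3)/(j + 1)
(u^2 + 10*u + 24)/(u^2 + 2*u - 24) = (u + 4)/(u - 4)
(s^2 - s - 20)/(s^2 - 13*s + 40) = (s + 4)/(s - 8)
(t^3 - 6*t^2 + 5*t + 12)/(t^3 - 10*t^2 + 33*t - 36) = (t + 1)/(t - 3)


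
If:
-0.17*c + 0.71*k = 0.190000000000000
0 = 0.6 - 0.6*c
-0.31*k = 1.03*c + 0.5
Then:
No Solution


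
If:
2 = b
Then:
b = 2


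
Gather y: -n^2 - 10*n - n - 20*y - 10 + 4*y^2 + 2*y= -n^2 - 11*n + 4*y^2 - 18*y - 10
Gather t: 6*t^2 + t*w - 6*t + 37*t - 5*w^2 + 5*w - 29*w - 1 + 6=6*t^2 + t*(w + 31) - 5*w^2 - 24*w + 5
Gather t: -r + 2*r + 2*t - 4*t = r - 2*t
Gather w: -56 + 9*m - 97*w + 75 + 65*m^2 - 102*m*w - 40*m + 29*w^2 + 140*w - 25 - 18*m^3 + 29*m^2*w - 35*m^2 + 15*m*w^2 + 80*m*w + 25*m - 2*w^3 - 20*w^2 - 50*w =-18*m^3 + 30*m^2 - 6*m - 2*w^3 + w^2*(15*m + 9) + w*(29*m^2 - 22*m - 7) - 6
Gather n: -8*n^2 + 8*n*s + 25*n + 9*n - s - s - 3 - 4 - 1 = -8*n^2 + n*(8*s + 34) - 2*s - 8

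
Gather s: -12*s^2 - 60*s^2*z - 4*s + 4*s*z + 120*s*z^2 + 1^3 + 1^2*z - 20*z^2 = s^2*(-60*z - 12) + s*(120*z^2 + 4*z - 4) - 20*z^2 + z + 1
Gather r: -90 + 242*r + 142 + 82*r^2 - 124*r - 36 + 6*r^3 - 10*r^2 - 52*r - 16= 6*r^3 + 72*r^2 + 66*r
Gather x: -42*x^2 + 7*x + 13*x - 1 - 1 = -42*x^2 + 20*x - 2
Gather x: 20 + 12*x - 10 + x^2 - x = x^2 + 11*x + 10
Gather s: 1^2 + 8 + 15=24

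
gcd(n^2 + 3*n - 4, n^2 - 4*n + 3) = n - 1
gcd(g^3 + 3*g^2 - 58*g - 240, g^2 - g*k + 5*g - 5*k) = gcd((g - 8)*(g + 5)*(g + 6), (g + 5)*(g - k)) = g + 5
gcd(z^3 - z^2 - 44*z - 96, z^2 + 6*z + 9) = z + 3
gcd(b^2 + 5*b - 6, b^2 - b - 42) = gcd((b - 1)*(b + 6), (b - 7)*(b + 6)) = b + 6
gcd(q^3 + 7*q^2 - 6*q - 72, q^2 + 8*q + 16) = q + 4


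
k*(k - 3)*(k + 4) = k^3 + k^2 - 12*k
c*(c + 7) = c^2 + 7*c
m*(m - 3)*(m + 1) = m^3 - 2*m^2 - 3*m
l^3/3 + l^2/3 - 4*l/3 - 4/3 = (l/3 + 1/3)*(l - 2)*(l + 2)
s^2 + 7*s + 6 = (s + 1)*(s + 6)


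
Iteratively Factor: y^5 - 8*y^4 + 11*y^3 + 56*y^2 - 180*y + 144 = (y - 2)*(y^4 - 6*y^3 - y^2 + 54*y - 72) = (y - 3)*(y - 2)*(y^3 - 3*y^2 - 10*y + 24) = (y - 3)*(y - 2)^2*(y^2 - y - 12) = (y - 4)*(y - 3)*(y - 2)^2*(y + 3)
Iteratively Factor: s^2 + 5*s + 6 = (s + 2)*(s + 3)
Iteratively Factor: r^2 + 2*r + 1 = (r + 1)*(r + 1)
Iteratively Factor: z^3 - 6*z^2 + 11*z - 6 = (z - 3)*(z^2 - 3*z + 2) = (z - 3)*(z - 2)*(z - 1)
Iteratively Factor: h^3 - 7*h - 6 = (h + 2)*(h^2 - 2*h - 3) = (h + 1)*(h + 2)*(h - 3)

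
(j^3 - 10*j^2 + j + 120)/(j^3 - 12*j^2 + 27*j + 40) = (j + 3)/(j + 1)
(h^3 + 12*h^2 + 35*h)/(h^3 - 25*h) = (h + 7)/(h - 5)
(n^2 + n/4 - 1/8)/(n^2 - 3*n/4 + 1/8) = (2*n + 1)/(2*n - 1)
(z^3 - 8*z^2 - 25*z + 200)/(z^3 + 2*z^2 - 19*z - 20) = (z^2 - 13*z + 40)/(z^2 - 3*z - 4)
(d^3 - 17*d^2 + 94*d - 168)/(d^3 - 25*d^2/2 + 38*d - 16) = 2*(d^2 - 13*d + 42)/(2*d^2 - 17*d + 8)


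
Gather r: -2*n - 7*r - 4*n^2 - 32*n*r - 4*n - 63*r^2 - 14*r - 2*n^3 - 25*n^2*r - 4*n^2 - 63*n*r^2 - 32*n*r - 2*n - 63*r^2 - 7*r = -2*n^3 - 8*n^2 - 8*n + r^2*(-63*n - 126) + r*(-25*n^2 - 64*n - 28)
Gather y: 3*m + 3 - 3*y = 3*m - 3*y + 3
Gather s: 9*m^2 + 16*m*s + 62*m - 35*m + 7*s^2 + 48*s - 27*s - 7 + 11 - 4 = 9*m^2 + 27*m + 7*s^2 + s*(16*m + 21)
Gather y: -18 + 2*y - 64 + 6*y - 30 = 8*y - 112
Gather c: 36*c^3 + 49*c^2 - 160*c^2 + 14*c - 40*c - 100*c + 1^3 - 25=36*c^3 - 111*c^2 - 126*c - 24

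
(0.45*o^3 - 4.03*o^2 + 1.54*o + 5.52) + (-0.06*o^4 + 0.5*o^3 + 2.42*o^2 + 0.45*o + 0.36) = -0.06*o^4 + 0.95*o^3 - 1.61*o^2 + 1.99*o + 5.88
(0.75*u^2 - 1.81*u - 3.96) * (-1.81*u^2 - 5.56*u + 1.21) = -1.3575*u^4 - 0.8939*u^3 + 18.1387*u^2 + 19.8275*u - 4.7916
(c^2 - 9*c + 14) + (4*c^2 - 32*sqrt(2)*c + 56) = 5*c^2 - 32*sqrt(2)*c - 9*c + 70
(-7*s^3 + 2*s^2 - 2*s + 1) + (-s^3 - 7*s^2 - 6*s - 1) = -8*s^3 - 5*s^2 - 8*s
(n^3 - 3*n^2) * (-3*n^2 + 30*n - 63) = -3*n^5 + 39*n^4 - 153*n^3 + 189*n^2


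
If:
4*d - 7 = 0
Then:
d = 7/4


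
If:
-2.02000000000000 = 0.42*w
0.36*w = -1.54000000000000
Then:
No Solution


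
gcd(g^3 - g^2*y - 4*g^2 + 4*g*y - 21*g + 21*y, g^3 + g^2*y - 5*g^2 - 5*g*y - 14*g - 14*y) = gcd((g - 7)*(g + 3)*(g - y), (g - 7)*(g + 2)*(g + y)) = g - 7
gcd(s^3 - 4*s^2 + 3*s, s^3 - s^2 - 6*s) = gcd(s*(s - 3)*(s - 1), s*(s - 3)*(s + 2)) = s^2 - 3*s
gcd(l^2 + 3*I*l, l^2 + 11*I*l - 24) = l + 3*I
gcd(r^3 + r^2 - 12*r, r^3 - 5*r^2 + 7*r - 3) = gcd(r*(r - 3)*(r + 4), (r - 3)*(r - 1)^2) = r - 3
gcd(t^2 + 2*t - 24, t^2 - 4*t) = t - 4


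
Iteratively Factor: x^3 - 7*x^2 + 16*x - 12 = (x - 2)*(x^2 - 5*x + 6) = (x - 3)*(x - 2)*(x - 2)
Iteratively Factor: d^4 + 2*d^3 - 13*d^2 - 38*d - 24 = (d + 3)*(d^3 - d^2 - 10*d - 8) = (d + 2)*(d + 3)*(d^2 - 3*d - 4) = (d - 4)*(d + 2)*(d + 3)*(d + 1)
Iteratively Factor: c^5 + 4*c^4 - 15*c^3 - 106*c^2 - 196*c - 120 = (c + 2)*(c^4 + 2*c^3 - 19*c^2 - 68*c - 60) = (c - 5)*(c + 2)*(c^3 + 7*c^2 + 16*c + 12) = (c - 5)*(c + 2)^2*(c^2 + 5*c + 6) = (c - 5)*(c + 2)^3*(c + 3)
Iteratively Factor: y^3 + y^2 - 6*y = (y)*(y^2 + y - 6) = y*(y + 3)*(y - 2)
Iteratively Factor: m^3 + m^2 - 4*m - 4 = (m - 2)*(m^2 + 3*m + 2) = (m - 2)*(m + 1)*(m + 2)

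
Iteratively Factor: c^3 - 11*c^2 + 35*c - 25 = (c - 5)*(c^2 - 6*c + 5) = (c - 5)*(c - 1)*(c - 5)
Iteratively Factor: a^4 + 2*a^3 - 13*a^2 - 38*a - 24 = (a + 3)*(a^3 - a^2 - 10*a - 8) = (a + 2)*(a + 3)*(a^2 - 3*a - 4) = (a + 1)*(a + 2)*(a + 3)*(a - 4)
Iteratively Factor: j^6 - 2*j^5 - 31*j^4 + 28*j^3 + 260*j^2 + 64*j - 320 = (j + 2)*(j^5 - 4*j^4 - 23*j^3 + 74*j^2 + 112*j - 160) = (j + 2)*(j + 4)*(j^4 - 8*j^3 + 9*j^2 + 38*j - 40) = (j - 5)*(j + 2)*(j + 4)*(j^3 - 3*j^2 - 6*j + 8) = (j - 5)*(j - 4)*(j + 2)*(j + 4)*(j^2 + j - 2) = (j - 5)*(j - 4)*(j + 2)^2*(j + 4)*(j - 1)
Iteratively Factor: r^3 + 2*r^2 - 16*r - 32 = (r + 4)*(r^2 - 2*r - 8) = (r + 2)*(r + 4)*(r - 4)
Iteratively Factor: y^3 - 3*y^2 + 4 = (y - 2)*(y^2 - y - 2) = (y - 2)^2*(y + 1)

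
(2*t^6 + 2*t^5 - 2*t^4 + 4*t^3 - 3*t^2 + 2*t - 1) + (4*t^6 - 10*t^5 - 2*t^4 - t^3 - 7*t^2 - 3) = 6*t^6 - 8*t^5 - 4*t^4 + 3*t^3 - 10*t^2 + 2*t - 4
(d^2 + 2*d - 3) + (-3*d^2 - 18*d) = -2*d^2 - 16*d - 3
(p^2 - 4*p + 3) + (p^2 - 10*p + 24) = 2*p^2 - 14*p + 27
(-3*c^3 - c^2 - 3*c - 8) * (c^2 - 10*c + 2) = -3*c^5 + 29*c^4 + c^3 + 20*c^2 + 74*c - 16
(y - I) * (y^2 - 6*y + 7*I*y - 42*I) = y^3 - 6*y^2 + 6*I*y^2 + 7*y - 36*I*y - 42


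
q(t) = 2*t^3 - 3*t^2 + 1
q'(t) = 6*t^2 - 6*t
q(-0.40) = 0.39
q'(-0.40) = 3.36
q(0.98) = 0.00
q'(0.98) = -0.12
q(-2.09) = -30.36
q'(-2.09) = 38.75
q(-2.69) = -59.64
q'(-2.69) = 59.56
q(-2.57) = -52.76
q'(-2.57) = 55.05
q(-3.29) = -102.69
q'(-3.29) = 84.68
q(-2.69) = -59.64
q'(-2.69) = 59.56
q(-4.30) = -213.48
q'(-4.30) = 136.74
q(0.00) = 1.00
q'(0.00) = 0.00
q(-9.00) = -1700.00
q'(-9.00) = 540.00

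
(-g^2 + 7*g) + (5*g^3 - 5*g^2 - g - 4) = 5*g^3 - 6*g^2 + 6*g - 4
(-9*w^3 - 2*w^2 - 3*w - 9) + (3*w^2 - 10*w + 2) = -9*w^3 + w^2 - 13*w - 7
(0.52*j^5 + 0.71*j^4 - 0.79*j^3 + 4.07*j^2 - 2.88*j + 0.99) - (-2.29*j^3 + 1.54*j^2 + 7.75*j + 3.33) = 0.52*j^5 + 0.71*j^4 + 1.5*j^3 + 2.53*j^2 - 10.63*j - 2.34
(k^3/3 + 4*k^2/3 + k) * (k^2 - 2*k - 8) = k^5/3 + 2*k^4/3 - 13*k^3/3 - 38*k^2/3 - 8*k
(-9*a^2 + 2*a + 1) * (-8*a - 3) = 72*a^3 + 11*a^2 - 14*a - 3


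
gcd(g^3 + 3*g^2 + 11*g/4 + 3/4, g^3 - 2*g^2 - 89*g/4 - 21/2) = g + 1/2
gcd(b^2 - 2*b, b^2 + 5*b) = b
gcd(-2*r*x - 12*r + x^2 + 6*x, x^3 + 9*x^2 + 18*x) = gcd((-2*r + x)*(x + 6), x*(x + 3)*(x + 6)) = x + 6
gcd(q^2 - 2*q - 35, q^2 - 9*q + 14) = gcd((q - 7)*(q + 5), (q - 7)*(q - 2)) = q - 7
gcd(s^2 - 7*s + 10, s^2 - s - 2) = s - 2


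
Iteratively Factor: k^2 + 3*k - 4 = (k + 4)*(k - 1)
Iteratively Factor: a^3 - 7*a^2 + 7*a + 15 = (a + 1)*(a^2 - 8*a + 15) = (a - 5)*(a + 1)*(a - 3)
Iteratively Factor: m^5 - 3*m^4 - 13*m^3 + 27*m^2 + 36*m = (m - 4)*(m^4 + m^3 - 9*m^2 - 9*m) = m*(m - 4)*(m^3 + m^2 - 9*m - 9) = m*(m - 4)*(m - 3)*(m^2 + 4*m + 3) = m*(m - 4)*(m - 3)*(m + 3)*(m + 1)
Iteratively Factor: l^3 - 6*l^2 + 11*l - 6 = (l - 2)*(l^2 - 4*l + 3) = (l - 3)*(l - 2)*(l - 1)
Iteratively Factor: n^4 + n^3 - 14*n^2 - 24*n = (n + 3)*(n^3 - 2*n^2 - 8*n) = (n - 4)*(n + 3)*(n^2 + 2*n) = n*(n - 4)*(n + 3)*(n + 2)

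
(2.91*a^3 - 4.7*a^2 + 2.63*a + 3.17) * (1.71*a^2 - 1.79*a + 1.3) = 4.9761*a^5 - 13.2459*a^4 + 16.6933*a^3 - 5.397*a^2 - 2.2553*a + 4.121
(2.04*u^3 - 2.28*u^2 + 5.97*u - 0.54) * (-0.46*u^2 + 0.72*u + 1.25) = -0.9384*u^5 + 2.5176*u^4 - 1.8378*u^3 + 1.6968*u^2 + 7.0737*u - 0.675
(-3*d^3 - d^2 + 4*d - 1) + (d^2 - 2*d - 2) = -3*d^3 + 2*d - 3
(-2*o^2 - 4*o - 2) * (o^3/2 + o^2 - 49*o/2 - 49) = -o^5 - 4*o^4 + 44*o^3 + 194*o^2 + 245*o + 98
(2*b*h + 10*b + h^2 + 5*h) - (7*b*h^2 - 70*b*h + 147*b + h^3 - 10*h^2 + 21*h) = -7*b*h^2 + 72*b*h - 137*b - h^3 + 11*h^2 - 16*h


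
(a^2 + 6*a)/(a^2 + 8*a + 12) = a/(a + 2)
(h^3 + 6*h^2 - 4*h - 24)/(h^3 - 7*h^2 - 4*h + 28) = (h + 6)/(h - 7)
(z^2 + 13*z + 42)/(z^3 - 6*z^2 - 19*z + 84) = (z^2 + 13*z + 42)/(z^3 - 6*z^2 - 19*z + 84)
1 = 1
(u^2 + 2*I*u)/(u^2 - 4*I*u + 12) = u/(u - 6*I)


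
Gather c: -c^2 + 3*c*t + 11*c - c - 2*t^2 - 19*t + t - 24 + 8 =-c^2 + c*(3*t + 10) - 2*t^2 - 18*t - 16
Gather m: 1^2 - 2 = -1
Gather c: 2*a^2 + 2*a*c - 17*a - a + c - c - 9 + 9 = 2*a^2 + 2*a*c - 18*a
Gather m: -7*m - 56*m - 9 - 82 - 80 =-63*m - 171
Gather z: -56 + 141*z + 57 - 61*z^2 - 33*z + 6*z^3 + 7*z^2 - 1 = 6*z^3 - 54*z^2 + 108*z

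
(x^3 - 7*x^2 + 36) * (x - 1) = x^4 - 8*x^3 + 7*x^2 + 36*x - 36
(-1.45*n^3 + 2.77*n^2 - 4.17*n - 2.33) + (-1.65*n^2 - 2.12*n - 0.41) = -1.45*n^3 + 1.12*n^2 - 6.29*n - 2.74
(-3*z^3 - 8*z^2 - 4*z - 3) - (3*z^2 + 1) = -3*z^3 - 11*z^2 - 4*z - 4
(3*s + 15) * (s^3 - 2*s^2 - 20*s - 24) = 3*s^4 + 9*s^3 - 90*s^2 - 372*s - 360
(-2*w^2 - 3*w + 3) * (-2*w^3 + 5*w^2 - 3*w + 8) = 4*w^5 - 4*w^4 - 15*w^3 + 8*w^2 - 33*w + 24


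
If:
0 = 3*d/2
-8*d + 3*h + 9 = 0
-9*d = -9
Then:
No Solution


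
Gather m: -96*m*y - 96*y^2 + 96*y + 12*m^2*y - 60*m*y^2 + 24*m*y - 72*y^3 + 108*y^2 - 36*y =12*m^2*y + m*(-60*y^2 - 72*y) - 72*y^3 + 12*y^2 + 60*y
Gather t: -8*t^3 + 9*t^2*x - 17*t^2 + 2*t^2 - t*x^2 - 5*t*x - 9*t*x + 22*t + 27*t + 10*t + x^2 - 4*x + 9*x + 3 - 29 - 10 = -8*t^3 + t^2*(9*x - 15) + t*(-x^2 - 14*x + 59) + x^2 + 5*x - 36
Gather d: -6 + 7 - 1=0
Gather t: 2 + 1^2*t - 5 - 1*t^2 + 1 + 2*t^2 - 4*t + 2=t^2 - 3*t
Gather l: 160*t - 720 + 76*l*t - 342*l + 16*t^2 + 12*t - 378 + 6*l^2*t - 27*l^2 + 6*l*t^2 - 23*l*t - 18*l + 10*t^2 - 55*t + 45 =l^2*(6*t - 27) + l*(6*t^2 + 53*t - 360) + 26*t^2 + 117*t - 1053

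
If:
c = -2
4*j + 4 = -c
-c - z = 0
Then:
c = -2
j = -1/2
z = 2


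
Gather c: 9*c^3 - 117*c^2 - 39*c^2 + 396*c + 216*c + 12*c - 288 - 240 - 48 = 9*c^3 - 156*c^2 + 624*c - 576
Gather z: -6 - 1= -7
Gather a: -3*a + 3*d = -3*a + 3*d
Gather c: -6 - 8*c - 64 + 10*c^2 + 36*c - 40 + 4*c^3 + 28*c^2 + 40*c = 4*c^3 + 38*c^2 + 68*c - 110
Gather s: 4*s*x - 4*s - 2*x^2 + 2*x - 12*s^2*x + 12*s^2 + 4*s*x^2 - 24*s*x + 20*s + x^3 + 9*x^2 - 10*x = s^2*(12 - 12*x) + s*(4*x^2 - 20*x + 16) + x^3 + 7*x^2 - 8*x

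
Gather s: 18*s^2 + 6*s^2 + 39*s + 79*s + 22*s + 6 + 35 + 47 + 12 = 24*s^2 + 140*s + 100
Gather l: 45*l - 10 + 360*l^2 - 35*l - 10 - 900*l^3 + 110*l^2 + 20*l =-900*l^3 + 470*l^2 + 30*l - 20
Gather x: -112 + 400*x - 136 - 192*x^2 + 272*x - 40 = -192*x^2 + 672*x - 288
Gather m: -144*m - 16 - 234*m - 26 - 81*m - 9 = -459*m - 51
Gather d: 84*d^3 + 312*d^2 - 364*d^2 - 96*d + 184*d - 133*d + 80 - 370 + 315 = 84*d^3 - 52*d^2 - 45*d + 25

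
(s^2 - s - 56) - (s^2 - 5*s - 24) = 4*s - 32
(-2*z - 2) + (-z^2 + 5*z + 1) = -z^2 + 3*z - 1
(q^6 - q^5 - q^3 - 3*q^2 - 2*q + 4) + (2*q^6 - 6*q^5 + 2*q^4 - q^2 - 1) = 3*q^6 - 7*q^5 + 2*q^4 - q^3 - 4*q^2 - 2*q + 3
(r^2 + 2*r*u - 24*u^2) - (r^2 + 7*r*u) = -5*r*u - 24*u^2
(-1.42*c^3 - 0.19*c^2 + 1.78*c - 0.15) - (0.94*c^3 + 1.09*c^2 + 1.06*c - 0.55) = -2.36*c^3 - 1.28*c^2 + 0.72*c + 0.4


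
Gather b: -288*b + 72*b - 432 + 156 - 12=-216*b - 288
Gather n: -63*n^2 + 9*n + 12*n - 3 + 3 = -63*n^2 + 21*n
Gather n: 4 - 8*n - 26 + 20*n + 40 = 12*n + 18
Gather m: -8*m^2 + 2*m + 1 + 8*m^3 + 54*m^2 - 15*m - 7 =8*m^3 + 46*m^2 - 13*m - 6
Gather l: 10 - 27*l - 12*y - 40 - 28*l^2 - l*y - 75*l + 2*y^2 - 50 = -28*l^2 + l*(-y - 102) + 2*y^2 - 12*y - 80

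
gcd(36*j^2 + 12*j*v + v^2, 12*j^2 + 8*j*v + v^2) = 6*j + v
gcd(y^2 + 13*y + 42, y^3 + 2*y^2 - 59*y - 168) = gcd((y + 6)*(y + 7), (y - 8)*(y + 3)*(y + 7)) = y + 7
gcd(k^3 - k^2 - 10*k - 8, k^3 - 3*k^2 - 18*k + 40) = 1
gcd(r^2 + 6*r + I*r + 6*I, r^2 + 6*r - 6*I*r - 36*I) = r + 6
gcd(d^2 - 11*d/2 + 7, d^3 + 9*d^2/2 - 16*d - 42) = d - 7/2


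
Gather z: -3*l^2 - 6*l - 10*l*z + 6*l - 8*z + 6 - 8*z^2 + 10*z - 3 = -3*l^2 - 8*z^2 + z*(2 - 10*l) + 3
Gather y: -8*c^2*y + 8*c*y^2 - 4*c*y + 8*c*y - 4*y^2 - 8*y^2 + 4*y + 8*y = y^2*(8*c - 12) + y*(-8*c^2 + 4*c + 12)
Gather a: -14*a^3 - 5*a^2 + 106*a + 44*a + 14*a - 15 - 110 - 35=-14*a^3 - 5*a^2 + 164*a - 160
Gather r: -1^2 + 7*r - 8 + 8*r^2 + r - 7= 8*r^2 + 8*r - 16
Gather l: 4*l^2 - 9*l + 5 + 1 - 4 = 4*l^2 - 9*l + 2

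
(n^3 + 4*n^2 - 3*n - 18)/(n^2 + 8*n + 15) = (n^2 + n - 6)/(n + 5)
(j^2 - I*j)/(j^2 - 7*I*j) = (j - I)/(j - 7*I)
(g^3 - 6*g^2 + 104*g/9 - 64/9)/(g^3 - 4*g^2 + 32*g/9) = (g - 2)/g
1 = 1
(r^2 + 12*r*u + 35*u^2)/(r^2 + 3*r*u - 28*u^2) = (r + 5*u)/(r - 4*u)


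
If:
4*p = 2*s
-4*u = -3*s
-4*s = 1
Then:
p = -1/8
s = -1/4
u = -3/16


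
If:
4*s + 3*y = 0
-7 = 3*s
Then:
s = -7/3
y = 28/9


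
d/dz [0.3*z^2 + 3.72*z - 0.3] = 0.6*z + 3.72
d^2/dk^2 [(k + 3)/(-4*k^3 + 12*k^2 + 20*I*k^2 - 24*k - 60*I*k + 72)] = (-(k + 3)*(3*k^2 - 6*k - 10*I*k + 6 + 15*I)^2 + (3*k^2 - 6*k - 10*I*k - (k + 3)*(-3*k + 3 + 5*I) + 6 + 15*I)*(k^3 - 3*k^2 - 5*I*k^2 + 6*k + 15*I*k - 18))/(2*(k^3 - 3*k^2 - 5*I*k^2 + 6*k + 15*I*k - 18)^3)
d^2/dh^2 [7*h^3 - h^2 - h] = 42*h - 2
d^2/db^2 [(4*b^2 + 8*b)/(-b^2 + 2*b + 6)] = 16*(-2*b^3 - 9*b^2 - 18*b - 6)/(b^6 - 6*b^5 - 6*b^4 + 64*b^3 + 36*b^2 - 216*b - 216)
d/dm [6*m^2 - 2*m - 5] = 12*m - 2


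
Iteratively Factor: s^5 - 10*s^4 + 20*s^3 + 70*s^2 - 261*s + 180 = (s + 3)*(s^4 - 13*s^3 + 59*s^2 - 107*s + 60) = (s - 1)*(s + 3)*(s^3 - 12*s^2 + 47*s - 60) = (s - 4)*(s - 1)*(s + 3)*(s^2 - 8*s + 15) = (s - 5)*(s - 4)*(s - 1)*(s + 3)*(s - 3)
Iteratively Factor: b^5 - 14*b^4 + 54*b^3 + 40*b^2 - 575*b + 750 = (b + 3)*(b^4 - 17*b^3 + 105*b^2 - 275*b + 250) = (b - 2)*(b + 3)*(b^3 - 15*b^2 + 75*b - 125) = (b - 5)*(b - 2)*(b + 3)*(b^2 - 10*b + 25) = (b - 5)^2*(b - 2)*(b + 3)*(b - 5)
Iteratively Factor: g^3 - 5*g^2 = (g)*(g^2 - 5*g) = g*(g - 5)*(g)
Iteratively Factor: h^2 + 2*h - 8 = (h - 2)*(h + 4)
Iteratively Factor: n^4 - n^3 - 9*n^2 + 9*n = (n - 1)*(n^3 - 9*n) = (n - 3)*(n - 1)*(n^2 + 3*n) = n*(n - 3)*(n - 1)*(n + 3)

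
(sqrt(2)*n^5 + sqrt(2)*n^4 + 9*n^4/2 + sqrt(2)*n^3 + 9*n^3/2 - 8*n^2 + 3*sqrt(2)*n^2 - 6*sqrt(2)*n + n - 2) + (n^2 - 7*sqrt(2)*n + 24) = sqrt(2)*n^5 + sqrt(2)*n^4 + 9*n^4/2 + sqrt(2)*n^3 + 9*n^3/2 - 7*n^2 + 3*sqrt(2)*n^2 - 13*sqrt(2)*n + n + 22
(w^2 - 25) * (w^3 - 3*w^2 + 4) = w^5 - 3*w^4 - 25*w^3 + 79*w^2 - 100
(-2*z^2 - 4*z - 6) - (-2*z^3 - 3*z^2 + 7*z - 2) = 2*z^3 + z^2 - 11*z - 4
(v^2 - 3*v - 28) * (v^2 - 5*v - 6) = v^4 - 8*v^3 - 19*v^2 + 158*v + 168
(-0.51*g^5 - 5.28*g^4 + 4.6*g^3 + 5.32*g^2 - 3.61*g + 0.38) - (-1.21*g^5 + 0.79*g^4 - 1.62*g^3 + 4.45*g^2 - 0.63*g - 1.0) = 0.7*g^5 - 6.07*g^4 + 6.22*g^3 + 0.87*g^2 - 2.98*g + 1.38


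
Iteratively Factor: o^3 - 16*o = (o + 4)*(o^2 - 4*o) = (o - 4)*(o + 4)*(o)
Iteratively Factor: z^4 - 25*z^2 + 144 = (z + 4)*(z^3 - 4*z^2 - 9*z + 36) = (z + 3)*(z + 4)*(z^2 - 7*z + 12) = (z - 3)*(z + 3)*(z + 4)*(z - 4)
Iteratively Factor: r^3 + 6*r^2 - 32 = (r + 4)*(r^2 + 2*r - 8) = (r + 4)^2*(r - 2)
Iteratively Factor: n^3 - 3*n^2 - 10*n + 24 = (n - 4)*(n^2 + n - 6) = (n - 4)*(n + 3)*(n - 2)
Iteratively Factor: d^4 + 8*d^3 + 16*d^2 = (d)*(d^3 + 8*d^2 + 16*d) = d^2*(d^2 + 8*d + 16) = d^2*(d + 4)*(d + 4)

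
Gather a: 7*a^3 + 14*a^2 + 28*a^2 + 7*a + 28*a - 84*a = 7*a^3 + 42*a^2 - 49*a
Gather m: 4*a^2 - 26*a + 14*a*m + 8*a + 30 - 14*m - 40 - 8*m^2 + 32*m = 4*a^2 - 18*a - 8*m^2 + m*(14*a + 18) - 10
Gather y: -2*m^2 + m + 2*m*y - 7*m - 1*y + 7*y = -2*m^2 - 6*m + y*(2*m + 6)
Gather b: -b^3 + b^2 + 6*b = -b^3 + b^2 + 6*b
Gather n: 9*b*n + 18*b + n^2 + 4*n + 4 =18*b + n^2 + n*(9*b + 4) + 4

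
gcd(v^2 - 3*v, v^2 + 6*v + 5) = 1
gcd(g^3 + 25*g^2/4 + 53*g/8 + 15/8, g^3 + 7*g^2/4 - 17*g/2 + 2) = 1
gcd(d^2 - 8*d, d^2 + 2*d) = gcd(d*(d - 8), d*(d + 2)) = d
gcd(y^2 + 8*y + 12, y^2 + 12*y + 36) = y + 6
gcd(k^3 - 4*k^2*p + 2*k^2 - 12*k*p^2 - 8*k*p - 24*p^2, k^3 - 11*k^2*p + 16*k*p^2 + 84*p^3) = -k^2 + 4*k*p + 12*p^2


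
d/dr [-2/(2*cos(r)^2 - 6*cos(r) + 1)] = 4*(3 - 2*cos(r))*sin(r)/(-6*cos(r) + cos(2*r) + 2)^2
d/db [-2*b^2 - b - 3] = -4*b - 1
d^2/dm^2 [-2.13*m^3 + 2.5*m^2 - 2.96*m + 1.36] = 5.0 - 12.78*m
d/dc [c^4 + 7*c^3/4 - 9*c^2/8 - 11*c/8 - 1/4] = 4*c^3 + 21*c^2/4 - 9*c/4 - 11/8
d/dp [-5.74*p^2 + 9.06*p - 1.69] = 9.06 - 11.48*p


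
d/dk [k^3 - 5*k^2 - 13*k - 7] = 3*k^2 - 10*k - 13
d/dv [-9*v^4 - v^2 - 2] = -36*v^3 - 2*v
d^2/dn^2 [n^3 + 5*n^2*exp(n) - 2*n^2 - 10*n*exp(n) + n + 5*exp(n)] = 5*n^2*exp(n) + 10*n*exp(n) + 6*n - 5*exp(n) - 4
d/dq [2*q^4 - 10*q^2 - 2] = 8*q^3 - 20*q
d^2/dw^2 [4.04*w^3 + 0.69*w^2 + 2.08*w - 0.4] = 24.24*w + 1.38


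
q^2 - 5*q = q*(q - 5)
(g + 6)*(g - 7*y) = g^2 - 7*g*y + 6*g - 42*y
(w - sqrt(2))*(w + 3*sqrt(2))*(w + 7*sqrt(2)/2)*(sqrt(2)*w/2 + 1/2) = sqrt(2)*w^4/2 + 6*w^3 + 27*sqrt(2)*w^2/4 - 17*w - 21*sqrt(2)/2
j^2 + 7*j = j*(j + 7)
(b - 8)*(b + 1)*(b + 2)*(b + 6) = b^4 + b^3 - 52*b^2 - 148*b - 96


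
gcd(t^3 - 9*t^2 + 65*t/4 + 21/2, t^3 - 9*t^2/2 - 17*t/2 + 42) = t - 7/2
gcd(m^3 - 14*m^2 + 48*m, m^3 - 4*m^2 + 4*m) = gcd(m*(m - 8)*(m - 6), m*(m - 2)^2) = m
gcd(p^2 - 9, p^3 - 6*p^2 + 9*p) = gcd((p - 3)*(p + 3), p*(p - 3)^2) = p - 3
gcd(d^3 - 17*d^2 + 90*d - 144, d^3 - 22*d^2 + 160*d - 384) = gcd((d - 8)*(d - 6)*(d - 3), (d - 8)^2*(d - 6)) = d^2 - 14*d + 48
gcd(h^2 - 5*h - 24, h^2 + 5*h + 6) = h + 3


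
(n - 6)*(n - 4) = n^2 - 10*n + 24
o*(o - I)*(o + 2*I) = o^3 + I*o^2 + 2*o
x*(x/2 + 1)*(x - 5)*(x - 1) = x^4/2 - 2*x^3 - 7*x^2/2 + 5*x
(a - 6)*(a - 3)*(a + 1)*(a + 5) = a^4 - 3*a^3 - 31*a^2 + 63*a + 90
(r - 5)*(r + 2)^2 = r^3 - r^2 - 16*r - 20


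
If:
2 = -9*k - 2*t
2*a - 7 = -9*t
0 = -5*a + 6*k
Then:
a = -64/127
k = -160/381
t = 113/127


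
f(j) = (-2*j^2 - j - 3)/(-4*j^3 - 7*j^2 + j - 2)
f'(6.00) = -0.01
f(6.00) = 0.07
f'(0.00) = 1.25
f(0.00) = 1.50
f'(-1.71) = -5.55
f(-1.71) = 1.71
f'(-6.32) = -0.02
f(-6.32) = -0.11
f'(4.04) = -0.02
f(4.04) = 0.11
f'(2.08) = -0.11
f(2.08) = 0.21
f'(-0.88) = 0.02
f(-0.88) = 0.66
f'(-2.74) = -0.84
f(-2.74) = -0.61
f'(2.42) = -0.08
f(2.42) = 0.18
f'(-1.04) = -0.23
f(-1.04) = 0.67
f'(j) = (-4*j - 1)/(-4*j^3 - 7*j^2 + j - 2) + (-2*j^2 - j - 3)*(12*j^2 + 14*j - 1)/(-4*j^3 - 7*j^2 + j - 2)^2 = (-8*j^4 - 8*j^3 - 45*j^2 - 34*j + 5)/(16*j^6 + 56*j^5 + 41*j^4 + 2*j^3 + 29*j^2 - 4*j + 4)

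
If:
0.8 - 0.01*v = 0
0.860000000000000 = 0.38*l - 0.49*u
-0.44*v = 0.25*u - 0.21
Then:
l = -178.21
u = -139.96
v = 80.00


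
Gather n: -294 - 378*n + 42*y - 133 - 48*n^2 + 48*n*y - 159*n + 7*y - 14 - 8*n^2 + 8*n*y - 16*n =-56*n^2 + n*(56*y - 553) + 49*y - 441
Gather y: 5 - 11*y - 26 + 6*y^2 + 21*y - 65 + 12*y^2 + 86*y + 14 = 18*y^2 + 96*y - 72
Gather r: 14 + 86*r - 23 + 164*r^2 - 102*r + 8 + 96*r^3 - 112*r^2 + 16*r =96*r^3 + 52*r^2 - 1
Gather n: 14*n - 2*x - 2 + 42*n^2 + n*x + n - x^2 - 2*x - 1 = 42*n^2 + n*(x + 15) - x^2 - 4*x - 3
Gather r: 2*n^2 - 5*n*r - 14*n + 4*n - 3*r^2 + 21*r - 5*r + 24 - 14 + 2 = 2*n^2 - 10*n - 3*r^2 + r*(16 - 5*n) + 12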